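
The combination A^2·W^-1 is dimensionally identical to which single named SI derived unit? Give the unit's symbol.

S

W = kg·m²·s⁻³.
So W⁻¹ = kg⁻¹·m⁻²·s³.
Combining: A²·W⁻¹ = A² · (kg⁻¹·m⁻²·s³) = kg⁻¹·m⁻²·s³·A².
kg⁻¹·m⁻²·s³·A² is the base-SI form of the siemens.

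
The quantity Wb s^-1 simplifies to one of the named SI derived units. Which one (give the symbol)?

Wb = kg·m²·s⁻²·A⁻¹.
Combining: Wb·s⁻¹ = (kg·m²·s⁻²·A⁻¹) · s⁻¹ = kg·m²·s⁻³·A⁻¹.
kg·m²·s⁻³·A⁻¹ is the base-SI form of the volt.

V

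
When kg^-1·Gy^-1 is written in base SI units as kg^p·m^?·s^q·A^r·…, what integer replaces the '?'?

-2

Gy = m²·s⁻².
So Gy⁻¹ = m⁻²·s².
Combining: kg⁻¹·Gy⁻¹ = kg⁻¹ · (m⁻²·s²) = kg⁻¹·m⁻²·s².
The exponent of m is -2.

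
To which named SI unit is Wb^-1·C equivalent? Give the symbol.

Wb = V·s (flux: a volt is a weber per second),
    = kg·m²·s⁻²·A⁻¹.
So Wb⁻¹ = kg⁻¹·m⁻²·s²·A.
C = A·s = s·A (charge = current × time).
Combining: Wb⁻¹·C = (kg⁻¹·m⁻²·s²·A) · (s·A) = kg⁻¹·m⁻²·s³·A².
kg⁻¹·m⁻²·s³·A² is the base-SI form of the siemens.

S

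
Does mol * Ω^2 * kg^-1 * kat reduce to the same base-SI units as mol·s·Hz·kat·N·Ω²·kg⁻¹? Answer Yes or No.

Left side:
  Ω = kg·m²·s⁻³·A⁻².
  So Ω² = kg²·m⁴·s⁻⁶·A⁻⁴.
  kat = s⁻¹·mol.
  Combining: mol·Ω²·kg⁻¹·kat = mol · (kg²·m⁴·s⁻⁶·A⁻⁴) · kg⁻¹ · (s⁻¹·mol) = kg·m⁴·s⁻⁷·A⁻⁴·mol².
Right side:
  Hz = 1/s = s⁻¹ (frequency is cycles per second).
  kat = mol/s = s⁻¹·mol (catalytic activity).
  N = kg·m/s² = kg·m·s⁻² (force = mass × acceleration).
  Ω = V/A (resistance = voltage per current),
      = kg·m²·s⁻³·A⁻².
  So Ω² = kg²·m⁴·s⁻⁶·A⁻⁴.
  Combining: mol·s·Hz·kat·N·Ω²·kg⁻¹ = mol · s · s⁻¹ · (s⁻¹·mol) · (kg·m·s⁻²) · (kg²·m⁴·s⁻⁶·A⁻⁴) · kg⁻¹ = kg²·m⁵·s⁻⁹·A⁻⁴·mol².
Left is kg·m⁴·s⁻⁷·A⁻⁴·mol²; right is kg²·m⁵·s⁻⁹·A⁻⁴·mol² — different.

No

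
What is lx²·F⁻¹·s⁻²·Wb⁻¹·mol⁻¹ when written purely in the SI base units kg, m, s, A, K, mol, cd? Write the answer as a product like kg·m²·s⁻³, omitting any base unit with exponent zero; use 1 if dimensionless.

lx = lm/m² (illuminance = luminous flux per area),
    = m⁻²·cd.
So lx² = m⁻⁴·cd².
F = C/V (capacitance = charge per voltage),
    = A·s/(kg·m²·s⁻³·A⁻¹) (substituting C and V),
    = kg⁻¹·m⁻²·s⁴·A².
So F⁻¹ = kg·m²·s⁻⁴·A⁻².
Wb = V·s (flux: a volt is a weber per second),
    = kg·m²·s⁻²·A⁻¹.
So Wb⁻¹ = kg⁻¹·m⁻²·s²·A.
Combining: lx²·F⁻¹·s⁻²·Wb⁻¹·mol⁻¹ = (m⁻⁴·cd²) · (kg·m²·s⁻⁴·A⁻²) · s⁻² · (kg⁻¹·m⁻²·s²·A) · mol⁻¹ = m⁻⁴·s⁻⁴·A⁻¹·mol⁻¹·cd².

m⁻⁴·s⁻⁴·A⁻¹·mol⁻¹·cd²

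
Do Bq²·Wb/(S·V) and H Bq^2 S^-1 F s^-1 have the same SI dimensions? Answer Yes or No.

Left side:
  S = kg⁻¹·m⁻²·s³·A².
  So S⁻¹ = kg·m²·s⁻³·A⁻².
  Bq = s⁻¹.
  So Bq² = s⁻².
  V = kg·m²·s⁻³·A⁻¹.
  So V⁻¹ = kg⁻¹·m⁻²·s³·A.
  Wb = kg·m²·s⁻²·A⁻¹.
  Combining: S⁻¹·Bq²·V⁻¹·Wb = (kg·m²·s⁻³·A⁻²) · s⁻² · (kg⁻¹·m⁻²·s³·A) · (kg·m²·s⁻²·A⁻¹) = kg·m²·s⁻⁴·A⁻².
Right side:
  H = Wb/A (inductance = flux per current),
      = kg·m²·s⁻²·A⁻².
  Bq = 1/s = s⁻¹ (activity is decays per second).
  So Bq² = s⁻².
  S = 1/Ω (conductance is reciprocal resistance),
      = kg⁻¹·m⁻²·s³·A².
  So S⁻¹ = kg·m²·s⁻³·A⁻².
  F = C/V (capacitance = charge per voltage),
      = A·s/(kg·m²·s⁻³·A⁻¹) (substituting C and V),
      = kg⁻¹·m⁻²·s⁴·A².
  Combining: H·Bq²·S⁻¹·F·s⁻¹ = (kg·m²·s⁻²·A⁻²) · s⁻² · (kg·m²·s⁻³·A⁻²) · (kg⁻¹·m⁻²·s⁴·A²) · s⁻¹ = kg·m²·s⁻⁴·A⁻².
Both reduce to kg·m²·s⁻⁴·A⁻².

Yes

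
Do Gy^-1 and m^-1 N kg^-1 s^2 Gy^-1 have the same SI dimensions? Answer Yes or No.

Left side:
  Gy = m²·s⁻².
  So Gy⁻¹ = m⁻²·s².
Right side:
  N = kg·m·s⁻².
  Gy = m²·s⁻².
  So Gy⁻¹ = m⁻²·s².
  Combining: m⁻¹·N·kg⁻¹·s²·Gy⁻¹ = m⁻¹ · (kg·m·s⁻²) · kg⁻¹ · s² · (m⁻²·s²) = m⁻²·s².
Both reduce to m⁻²·s².

Yes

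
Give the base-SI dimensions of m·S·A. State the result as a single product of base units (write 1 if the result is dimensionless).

S = 1/Ω (conductance is reciprocal resistance),
    = kg⁻¹·m⁻²·s³·A².
Combining: m·S·A = m · (kg⁻¹·m⁻²·s³·A²) · A = kg⁻¹·m⁻¹·s³·A³.

kg⁻¹·m⁻¹·s³·A³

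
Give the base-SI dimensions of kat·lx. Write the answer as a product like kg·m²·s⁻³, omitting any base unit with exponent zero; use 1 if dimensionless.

m⁻²·s⁻¹·mol·cd

kat = s⁻¹·mol.
lx = m⁻²·cd.
Combining: kat·lx = (s⁻¹·mol) · (m⁻²·cd) = m⁻²·s⁻¹·mol·cd.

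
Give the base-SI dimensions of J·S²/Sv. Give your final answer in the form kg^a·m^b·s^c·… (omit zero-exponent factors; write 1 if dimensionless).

kg⁻¹·m⁻⁴·s⁶·A⁴

J = kg·m²·s⁻².
Sv = m²·s⁻².
So Sv⁻¹ = m⁻²·s².
S = kg⁻¹·m⁻²·s³·A².
So S² = kg⁻²·m⁻⁴·s⁶·A⁴.
Combining: J·Sv⁻¹·S² = (kg·m²·s⁻²) · (m⁻²·s²) · (kg⁻²·m⁻⁴·s⁶·A⁴) = kg⁻¹·m⁻⁴·s⁶·A⁴.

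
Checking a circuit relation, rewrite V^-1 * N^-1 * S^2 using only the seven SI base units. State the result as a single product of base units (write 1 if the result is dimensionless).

V = kg·m²·s⁻³·A⁻¹.
So V⁻¹ = kg⁻¹·m⁻²·s³·A.
N = kg·m·s⁻².
So N⁻¹ = kg⁻¹·m⁻¹·s².
S = kg⁻¹·m⁻²·s³·A².
So S² = kg⁻²·m⁻⁴·s⁶·A⁴.
Combining: V⁻¹·N⁻¹·S² = (kg⁻¹·m⁻²·s³·A) · (kg⁻¹·m⁻¹·s²) · (kg⁻²·m⁻⁴·s⁶·A⁴) = kg⁻⁴·m⁻⁷·s¹¹·A⁵.

kg⁻⁴·m⁻⁷·s¹¹·A⁵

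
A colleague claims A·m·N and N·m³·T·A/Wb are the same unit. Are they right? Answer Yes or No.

Yes

Left side:
  N = kg·m/s² = kg·m·s⁻² (force = mass × acceleration).
  Combining: A·m·N = A · m · (kg·m·s⁻²) = kg·m²·s⁻²·A.
Right side:
  N = kg·m/s² = kg·m·s⁻² (force = mass × acceleration).
  Wb = V·s (flux: a volt is a weber per second),
      = kg·m²·s⁻²·A⁻¹.
  So Wb⁻¹ = kg⁻¹·m⁻²·s²·A.
  T = Wb/m² (flux density = flux per area),
      = kg·s⁻²·A⁻¹.
  Combining: N·Wb⁻¹·m³·T·A = (kg·m·s⁻²) · (kg⁻¹·m⁻²·s²·A) · m³ · (kg·s⁻²·A⁻¹) · A = kg·m²·s⁻²·A.
Both reduce to kg·m²·s⁻²·A.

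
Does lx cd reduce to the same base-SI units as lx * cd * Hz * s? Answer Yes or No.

Left side:
  lx = m⁻²·cd.
  Combining: lx·cd = (m⁻²·cd) · cd = m⁻²·cd².
Right side:
  lx = lm/m² (illuminance = luminous flux per area),
      = m⁻²·cd.
  Hz = 1/s = s⁻¹ (frequency is cycles per second).
  Combining: lx·cd·Hz·s = (m⁻²·cd) · cd · s⁻¹ · s = m⁻²·cd².
Both reduce to m⁻²·cd².

Yes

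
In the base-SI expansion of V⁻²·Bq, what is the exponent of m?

V = kg·m²·s⁻³·A⁻¹.
So V⁻² = kg⁻²·m⁻⁴·s⁶·A².
Bq = s⁻¹.
Combining: V⁻²·Bq = (kg⁻²·m⁻⁴·s⁶·A²) · s⁻¹ = kg⁻²·m⁻⁴·s⁵·A².
The exponent of m is -4.

-4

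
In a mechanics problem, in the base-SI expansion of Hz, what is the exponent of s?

-1

Hz = 1/s = s⁻¹ (frequency is cycles per second).
The exponent of s is -1.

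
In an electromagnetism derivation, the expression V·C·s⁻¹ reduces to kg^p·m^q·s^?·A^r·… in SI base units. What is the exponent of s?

-3

V = kg·m²·s⁻³·A⁻¹.
C = s·A.
Combining: V·C·s⁻¹ = (kg·m²·s⁻³·A⁻¹) · (s·A) · s⁻¹ = kg·m²·s⁻³.
The exponent of s is -3.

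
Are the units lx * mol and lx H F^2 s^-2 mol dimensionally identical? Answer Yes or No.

Left side:
  lx = m⁻²·cd.
  Combining: lx·mol = (m⁻²·cd) · mol = m⁻²·mol·cd.
Right side:
  lx = m⁻²·cd.
  H = kg·m²·s⁻²·A⁻².
  F = kg⁻¹·m⁻²·s⁴·A².
  So F² = kg⁻²·m⁻⁴·s⁸·A⁴.
  Combining: lx·H·F²·s⁻²·mol = (m⁻²·cd) · (kg·m²·s⁻²·A⁻²) · (kg⁻²·m⁻⁴·s⁸·A⁴) · s⁻² · mol = kg⁻¹·m⁻⁴·s⁴·A²·mol·cd.
Left is m⁻²·mol·cd; right is kg⁻¹·m⁻⁴·s⁴·A²·mol·cd — different.

No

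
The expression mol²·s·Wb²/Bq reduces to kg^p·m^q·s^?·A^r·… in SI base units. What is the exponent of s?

-2

Bq = 1/s = s⁻¹ (activity is decays per second).
So Bq⁻¹ = s.
Wb = V·s (flux: a volt is a weber per second),
    = kg·m²·s⁻²·A⁻¹.
So Wb² = kg²·m⁴·s⁻⁴·A⁻².
Combining: Bq⁻¹·mol²·s·Wb² = s · mol² · s · (kg²·m⁴·s⁻⁴·A⁻²) = kg²·m⁴·s⁻²·A⁻²·mol².
The exponent of s is -2.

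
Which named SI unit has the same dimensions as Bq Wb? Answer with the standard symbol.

Bq = 1/s = s⁻¹ (activity is decays per second).
Wb = V·s (flux: a volt is a weber per second),
    = kg·m²·s⁻²·A⁻¹.
Combining: Bq·Wb = s⁻¹ · (kg·m²·s⁻²·A⁻¹) = kg·m²·s⁻³·A⁻¹.
kg·m²·s⁻³·A⁻¹ is the base-SI form of the volt.

V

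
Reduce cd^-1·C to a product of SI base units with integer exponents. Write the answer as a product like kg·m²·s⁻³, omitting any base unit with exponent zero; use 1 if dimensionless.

C = A·s = s·A (charge = current × time).
Combining: cd⁻¹·C = cd⁻¹ · (s·A) = s·A·cd⁻¹.

s·A·cd⁻¹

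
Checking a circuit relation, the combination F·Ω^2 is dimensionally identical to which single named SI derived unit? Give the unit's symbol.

H

F = C/V (capacitance = charge per voltage),
    = A·s/(kg·m²·s⁻³·A⁻¹) (substituting C and V),
    = kg⁻¹·m⁻²·s⁴·A².
Ω = V/A (resistance = voltage per current),
    = kg·m²·s⁻³·A⁻².
So Ω² = kg²·m⁴·s⁻⁶·A⁻⁴.
Combining: F·Ω² = (kg⁻¹·m⁻²·s⁴·A²) · (kg²·m⁴·s⁻⁶·A⁻⁴) = kg·m²·s⁻²·A⁻².
kg·m²·s⁻²·A⁻² is the base-SI form of the henry.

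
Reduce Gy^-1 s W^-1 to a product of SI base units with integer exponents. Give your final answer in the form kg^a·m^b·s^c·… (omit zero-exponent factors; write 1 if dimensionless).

kg⁻¹·m⁻⁴·s⁶

Gy = m²·s⁻².
So Gy⁻¹ = m⁻²·s².
W = kg·m²·s⁻³.
So W⁻¹ = kg⁻¹·m⁻²·s³.
Combining: Gy⁻¹·s·W⁻¹ = (m⁻²·s²) · s · (kg⁻¹·m⁻²·s³) = kg⁻¹·m⁻⁴·s⁶.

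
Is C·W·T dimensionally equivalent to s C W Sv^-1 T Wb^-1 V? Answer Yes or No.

Left side:
  C = s·A.
  W = kg·m²·s⁻³.
  T = kg·s⁻²·A⁻¹.
  Combining: C·W·T = (s·A) · (kg·m²·s⁻³) · (kg·s⁻²·A⁻¹) = kg²·m²·s⁻⁴.
Right side:
  C = A·s = s·A (charge = current × time).
  W = J/s (power = energy per time),
      = kg·m²·s⁻³.
  Sv = J/kg (equivalent dose = energy per mass),
      = m²·s⁻².
  So Sv⁻¹ = m⁻²·s².
  T = Wb/m² (flux density = flux per area),
      = kg·s⁻²·A⁻¹.
  Wb = V·s (flux: a volt is a weber per second),
      = kg·m²·s⁻²·A⁻¹.
  So Wb⁻¹ = kg⁻¹·m⁻²·s²·A.
  V = W/A (potential = power per current),
      = kg·m²·s⁻³·A⁻¹.
  Combining: s·C·W·Sv⁻¹·T·Wb⁻¹·V = s · (s·A) · (kg·m²·s⁻³) · (m⁻²·s²) · (kg·s⁻²·A⁻¹) · (kg⁻¹·m⁻²·s²·A) · (kg·m²·s⁻³·A⁻¹) = kg²·s⁻².
Left is kg²·m²·s⁻⁴; right is kg²·s⁻² — different.

No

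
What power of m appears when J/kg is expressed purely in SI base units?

J = N·m (work = force × distance),
    = kg·m²·s⁻².
Combining: J·kg⁻¹ = (kg·m²·s⁻²) · kg⁻¹ = m²·s⁻².
The exponent of m is 2.

2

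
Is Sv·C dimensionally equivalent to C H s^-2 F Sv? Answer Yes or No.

Left side:
  Sv = m²·s⁻².
  C = s·A.
  Combining: Sv·C = (m²·s⁻²) · (s·A) = m²·s⁻¹·A.
Right side:
  C = s·A.
  H = kg·m²·s⁻²·A⁻².
  F = kg⁻¹·m⁻²·s⁴·A².
  Sv = m²·s⁻².
  Combining: C·H·s⁻²·F·Sv = (s·A) · (kg·m²·s⁻²·A⁻²) · s⁻² · (kg⁻¹·m⁻²·s⁴·A²) · (m²·s⁻²) = m²·s⁻¹·A.
Both reduce to m²·s⁻¹·A.

Yes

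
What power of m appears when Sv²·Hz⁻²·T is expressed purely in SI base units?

4

Sv = J/kg (equivalent dose = energy per mass),
    = m²·s⁻².
So Sv² = m⁴·s⁻⁴.
Hz = 1/s = s⁻¹ (frequency is cycles per second).
So Hz⁻² = s².
T = Wb/m² (flux density = flux per area),
    = kg·s⁻²·A⁻¹.
Combining: Sv²·Hz⁻²·T = (m⁴·s⁻⁴) · s² · (kg·s⁻²·A⁻¹) = kg·m⁴·s⁻⁴·A⁻¹.
The exponent of m is 4.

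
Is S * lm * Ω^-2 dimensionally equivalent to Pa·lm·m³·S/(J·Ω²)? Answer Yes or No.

Left side:
  S = 1/Ω (conductance is reciprocal resistance),
      = kg⁻¹·m⁻²·s³·A².
  lm = cd·sr = cd (luminous flux; sr is dimensionless).
  Ω = V/A (resistance = voltage per current),
      = kg·m²·s⁻³·A⁻².
  So Ω⁻² = kg⁻²·m⁻⁴·s⁶·A⁴.
  Combining: S·lm·Ω⁻² = (kg⁻¹·m⁻²·s³·A²) · cd · (kg⁻²·m⁻⁴·s⁶·A⁴) = kg⁻³·m⁻⁶·s⁹·A⁶·cd.
Right side:
  Pa = N/m² (pressure = force per area),
      = kg·m⁻¹·s⁻².
  J = N·m (work = force × distance),
      = kg·m²·s⁻².
  So J⁻¹ = kg⁻¹·m⁻²·s².
  lm = cd·sr = cd (luminous flux; sr is dimensionless).
  Ω = V/A (resistance = voltage per current),
      = kg·m²·s⁻³·A⁻².
  So Ω⁻² = kg⁻²·m⁻⁴·s⁶·A⁴.
  S = 1/Ω (conductance is reciprocal resistance),
      = kg⁻¹·m⁻²·s³·A².
  Combining: Pa·J⁻¹·lm·Ω⁻²·m³·S = (kg·m⁻¹·s⁻²) · (kg⁻¹·m⁻²·s²) · cd · (kg⁻²·m⁻⁴·s⁶·A⁴) · m³ · (kg⁻¹·m⁻²·s³·A²) = kg⁻³·m⁻⁶·s⁹·A⁶·cd.
Both reduce to kg⁻³·m⁻⁶·s⁹·A⁶·cd.

Yes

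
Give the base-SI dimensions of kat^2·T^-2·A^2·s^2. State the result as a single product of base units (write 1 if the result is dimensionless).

kg⁻²·s⁴·A⁴·mol²

kat = s⁻¹·mol.
So kat² = s⁻²·mol².
T = kg·s⁻²·A⁻¹.
So T⁻² = kg⁻²·s⁴·A².
Combining: kat²·T⁻²·A²·s² = (s⁻²·mol²) · (kg⁻²·s⁴·A²) · A² · s² = kg⁻²·s⁴·A⁴·mol².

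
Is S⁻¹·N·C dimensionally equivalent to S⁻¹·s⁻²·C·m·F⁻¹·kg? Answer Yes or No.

Left side:
  S = 1/Ω (conductance is reciprocal resistance),
      = kg⁻¹·m⁻²·s³·A².
  So S⁻¹ = kg·m²·s⁻³·A⁻².
  N = kg·m/s² = kg·m·s⁻² (force = mass × acceleration).
  C = A·s = s·A (charge = current × time).
  Combining: S⁻¹·N·C = (kg·m²·s⁻³·A⁻²) · (kg·m·s⁻²) · (s·A) = kg²·m³·s⁻⁴·A⁻¹.
Right side:
  S = 1/Ω (conductance is reciprocal resistance),
      = kg⁻¹·m⁻²·s³·A².
  So S⁻¹ = kg·m²·s⁻³·A⁻².
  C = A·s = s·A (charge = current × time).
  F = C/V (capacitance = charge per voltage),
      = A·s/(kg·m²·s⁻³·A⁻¹) (substituting C and V),
      = kg⁻¹·m⁻²·s⁴·A².
  So F⁻¹ = kg·m²·s⁻⁴·A⁻².
  Combining: S⁻¹·s⁻²·C·m·F⁻¹·kg = (kg·m²·s⁻³·A⁻²) · s⁻² · (s·A) · m · (kg·m²·s⁻⁴·A⁻²) · kg = kg³·m⁵·s⁻⁸·A⁻³.
Left is kg²·m³·s⁻⁴·A⁻¹; right is kg³·m⁵·s⁻⁸·A⁻³ — different.

No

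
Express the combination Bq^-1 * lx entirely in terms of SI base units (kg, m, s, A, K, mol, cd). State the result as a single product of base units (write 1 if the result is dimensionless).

Bq = 1/s = s⁻¹ (activity is decays per second).
So Bq⁻¹ = s.
lx = lm/m² (illuminance = luminous flux per area),
    = m⁻²·cd.
Combining: Bq⁻¹·lx = s · (m⁻²·cd) = m⁻²·s·cd.

m⁻²·s·cd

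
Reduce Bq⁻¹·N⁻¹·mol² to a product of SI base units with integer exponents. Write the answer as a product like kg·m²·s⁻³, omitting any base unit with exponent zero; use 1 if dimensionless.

kg⁻¹·m⁻¹·s³·mol²

Bq = 1/s = s⁻¹ (activity is decays per second).
So Bq⁻¹ = s.
N = kg·m/s² = kg·m·s⁻² (force = mass × acceleration).
So N⁻¹ = kg⁻¹·m⁻¹·s².
Combining: Bq⁻¹·N⁻¹·mol² = s · (kg⁻¹·m⁻¹·s²) · mol² = kg⁻¹·m⁻¹·s³·mol².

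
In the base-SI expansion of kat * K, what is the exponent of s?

-1

kat = s⁻¹·mol.
Combining: kat·K = (s⁻¹·mol) · K = s⁻¹·K·mol.
The exponent of s is -1.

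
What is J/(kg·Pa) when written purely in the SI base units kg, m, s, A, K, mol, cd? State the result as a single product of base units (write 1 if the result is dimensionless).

Pa = kg·m⁻¹·s⁻².
So Pa⁻¹ = kg⁻¹·m·s².
J = kg·m²·s⁻².
Combining: kg⁻¹·Pa⁻¹·J = kg⁻¹ · (kg⁻¹·m·s²) · (kg·m²·s⁻²) = kg⁻¹·m³.

kg⁻¹·m³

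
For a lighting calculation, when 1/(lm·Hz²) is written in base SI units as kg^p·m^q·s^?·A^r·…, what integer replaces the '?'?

2

lm = cd·sr = cd (luminous flux; sr is dimensionless).
So lm⁻¹ = cd⁻¹.
Hz = 1/s = s⁻¹ (frequency is cycles per second).
So Hz⁻² = s².
Combining: lm⁻¹·Hz⁻² = cd⁻¹ · s² = s²·cd⁻¹.
The exponent of s is 2.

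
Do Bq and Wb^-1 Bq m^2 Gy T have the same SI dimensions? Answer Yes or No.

Left side:
  Bq = 1/s = s⁻¹ (activity is decays per second).
Right side:
  Wb = V·s (flux: a volt is a weber per second),
      = kg·m²·s⁻²·A⁻¹.
  So Wb⁻¹ = kg⁻¹·m⁻²·s²·A.
  Bq = 1/s = s⁻¹ (activity is decays per second).
  Gy = J/kg (absorbed dose = energy per mass),
      = m²·s⁻².
  T = Wb/m² (flux density = flux per area),
      = kg·s⁻²·A⁻¹.
  Combining: Wb⁻¹·Bq·m²·Gy·T = (kg⁻¹·m⁻²·s²·A) · s⁻¹ · m² · (m²·s⁻²) · (kg·s⁻²·A⁻¹) = m²·s⁻³.
Left is s⁻¹; right is m²·s⁻³ — different.

No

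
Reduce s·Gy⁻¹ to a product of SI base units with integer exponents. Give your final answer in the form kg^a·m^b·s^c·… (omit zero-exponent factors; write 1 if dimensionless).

Gy = m²·s⁻².
So Gy⁻¹ = m⁻²·s².
Combining: s·Gy⁻¹ = s · (m⁻²·s²) = m⁻²·s³.

m⁻²·s³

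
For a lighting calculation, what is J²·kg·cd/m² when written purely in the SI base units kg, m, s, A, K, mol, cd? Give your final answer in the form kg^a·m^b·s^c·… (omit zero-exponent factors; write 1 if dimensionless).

kg³·m²·s⁻⁴·cd

J = kg·m²·s⁻².
So J² = kg²·m⁴·s⁻⁴.
Combining: J²·kg·cd·m⁻² = (kg²·m⁴·s⁻⁴) · kg · cd · m⁻² = kg³·m²·s⁻⁴·cd.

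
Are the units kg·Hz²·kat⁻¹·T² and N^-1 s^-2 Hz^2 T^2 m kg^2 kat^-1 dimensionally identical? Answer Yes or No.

Left side:
  Hz = s⁻¹.
  So Hz² = s⁻².
  kat = s⁻¹·mol.
  So kat⁻¹ = s·mol⁻¹.
  T = kg·s⁻²·A⁻¹.
  So T² = kg²·s⁻⁴·A⁻².
  Combining: kg·Hz²·kat⁻¹·T² = kg · s⁻² · (s·mol⁻¹) · (kg²·s⁻⁴·A⁻²) = kg³·s⁻⁵·A⁻²·mol⁻¹.
Right side:
  N = kg·m·s⁻².
  So N⁻¹ = kg⁻¹·m⁻¹·s².
  Hz = s⁻¹.
  So Hz² = s⁻².
  T = kg·s⁻²·A⁻¹.
  So T² = kg²·s⁻⁴·A⁻².
  kat = s⁻¹·mol.
  So kat⁻¹ = s·mol⁻¹.
  Combining: N⁻¹·s⁻²·Hz²·T²·m·kg²·kat⁻¹ = (kg⁻¹·m⁻¹·s²) · s⁻² · s⁻² · (kg²·s⁻⁴·A⁻²) · m · kg² · (s·mol⁻¹) = kg³·s⁻⁵·A⁻²·mol⁻¹.
Both reduce to kg³·s⁻⁵·A⁻²·mol⁻¹.

Yes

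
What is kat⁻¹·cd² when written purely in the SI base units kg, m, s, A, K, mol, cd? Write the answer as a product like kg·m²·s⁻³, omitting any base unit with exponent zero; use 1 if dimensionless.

s·mol⁻¹·cd²

kat = mol/s = s⁻¹·mol (catalytic activity).
So kat⁻¹ = s·mol⁻¹.
Combining: kat⁻¹·cd² = (s·mol⁻¹) · cd² = s·mol⁻¹·cd².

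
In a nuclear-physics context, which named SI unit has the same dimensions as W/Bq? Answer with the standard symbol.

J

W = J/s (power = energy per time),
    = kg·m²·s⁻³.
Bq = 1/s = s⁻¹ (activity is decays per second).
So Bq⁻¹ = s.
Combining: W·Bq⁻¹ = (kg·m²·s⁻³) · s = kg·m²·s⁻².
kg·m²·s⁻² is the base-SI form of the joule.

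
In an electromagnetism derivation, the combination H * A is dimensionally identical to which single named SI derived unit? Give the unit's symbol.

Wb

H = Wb/A (inductance = flux per current),
    = kg·m²·s⁻²·A⁻².
Combining: H·A = (kg·m²·s⁻²·A⁻²) · A = kg·m²·s⁻²·A⁻¹.
kg·m²·s⁻²·A⁻¹ is the base-SI form of the weber.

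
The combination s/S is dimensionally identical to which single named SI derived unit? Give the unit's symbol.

S = kg⁻¹·m⁻²·s³·A².
So S⁻¹ = kg·m²·s⁻³·A⁻².
Combining: s·S⁻¹ = s · (kg·m²·s⁻³·A⁻²) = kg·m²·s⁻²·A⁻².
kg·m²·s⁻²·A⁻² is the base-SI form of the henry.

H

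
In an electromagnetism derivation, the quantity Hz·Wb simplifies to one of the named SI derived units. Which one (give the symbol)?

V

Hz = s⁻¹.
Wb = kg·m²·s⁻²·A⁻¹.
Combining: Hz·Wb = s⁻¹ · (kg·m²·s⁻²·A⁻¹) = kg·m²·s⁻³·A⁻¹.
kg·m²·s⁻³·A⁻¹ is the base-SI form of the volt.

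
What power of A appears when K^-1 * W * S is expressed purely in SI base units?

2

W = J/s (power = energy per time),
    = kg·m²·s⁻³.
S = 1/Ω (conductance is reciprocal resistance),
    = kg⁻¹·m⁻²·s³·A².
Combining: K⁻¹·W·S = K⁻¹ · (kg·m²·s⁻³) · (kg⁻¹·m⁻²·s³·A²) = A²·K⁻¹.
The exponent of A is 2.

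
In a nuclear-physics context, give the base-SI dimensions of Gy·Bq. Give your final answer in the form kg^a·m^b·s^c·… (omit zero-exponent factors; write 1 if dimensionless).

Gy = m²·s⁻².
Bq = s⁻¹.
Combining: Gy·Bq = (m²·s⁻²) · s⁻¹ = m²·s⁻³.

m²·s⁻³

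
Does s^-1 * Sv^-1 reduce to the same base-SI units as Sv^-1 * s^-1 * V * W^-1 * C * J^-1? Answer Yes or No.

Left side:
  Sv = J/kg (equivalent dose = energy per mass),
      = m²·s⁻².
  So Sv⁻¹ = m⁻²·s².
  Combining: s⁻¹·Sv⁻¹ = s⁻¹ · (m⁻²·s²) = m⁻²·s.
Right side:
  Sv = m²·s⁻².
  So Sv⁻¹ = m⁻²·s².
  V = kg·m²·s⁻³·A⁻¹.
  W = kg·m²·s⁻³.
  So W⁻¹ = kg⁻¹·m⁻²·s³.
  C = s·A.
  J = kg·m²·s⁻².
  So J⁻¹ = kg⁻¹·m⁻²·s².
  Combining: Sv⁻¹·s⁻¹·V·W⁻¹·C·J⁻¹ = (m⁻²·s²) · s⁻¹ · (kg·m²·s⁻³·A⁻¹) · (kg⁻¹·m⁻²·s³) · (s·A) · (kg⁻¹·m⁻²·s²) = kg⁻¹·m⁻⁴·s⁴.
Left is m⁻²·s; right is kg⁻¹·m⁻⁴·s⁴ — different.

No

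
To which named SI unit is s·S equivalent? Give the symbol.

S = kg⁻¹·m⁻²·s³·A².
Combining: s·S = s · (kg⁻¹·m⁻²·s³·A²) = kg⁻¹·m⁻²·s⁴·A².
kg⁻¹·m⁻²·s⁴·A² is the base-SI form of the farad.

F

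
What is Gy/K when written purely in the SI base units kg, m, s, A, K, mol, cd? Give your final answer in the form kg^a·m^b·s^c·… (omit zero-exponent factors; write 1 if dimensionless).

Gy = m²·s⁻².
Combining: K⁻¹·Gy = K⁻¹ · (m²·s⁻²) = m²·s⁻²·K⁻¹.

m²·s⁻²·K⁻¹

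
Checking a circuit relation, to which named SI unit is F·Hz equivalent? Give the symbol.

S

F = C/V (capacitance = charge per voltage),
    = A·s/(kg·m²·s⁻³·A⁻¹) (substituting C and V),
    = kg⁻¹·m⁻²·s⁴·A².
Hz = 1/s = s⁻¹ (frequency is cycles per second).
Combining: F·Hz = (kg⁻¹·m⁻²·s⁴·A²) · s⁻¹ = kg⁻¹·m⁻²·s³·A².
kg⁻¹·m⁻²·s³·A² is the base-SI form of the siemens.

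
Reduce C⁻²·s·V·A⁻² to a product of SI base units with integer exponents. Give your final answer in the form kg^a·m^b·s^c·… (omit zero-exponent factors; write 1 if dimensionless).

C = s·A.
So C⁻² = s⁻²·A⁻².
V = kg·m²·s⁻³·A⁻¹.
Combining: C⁻²·s·V·A⁻² = (s⁻²·A⁻²) · s · (kg·m²·s⁻³·A⁻¹) · A⁻² = kg·m²·s⁻⁴·A⁻⁵.

kg·m²·s⁻⁴·A⁻⁵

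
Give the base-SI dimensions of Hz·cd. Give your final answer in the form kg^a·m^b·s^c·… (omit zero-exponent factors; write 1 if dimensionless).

Hz = 1/s = s⁻¹ (frequency is cycles per second).
Combining: Hz·cd = s⁻¹ · cd = s⁻¹·cd.

s⁻¹·cd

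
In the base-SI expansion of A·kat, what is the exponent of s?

-1

kat = mol/s = s⁻¹·mol (catalytic activity).
Combining: A·kat = A · (s⁻¹·mol) = s⁻¹·A·mol.
The exponent of s is -1.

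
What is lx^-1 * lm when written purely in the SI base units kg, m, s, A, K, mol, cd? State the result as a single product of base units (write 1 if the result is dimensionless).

m²

lx = lm/m² (illuminance = luminous flux per area),
    = m⁻²·cd.
So lx⁻¹ = m²·cd⁻¹.
lm = cd·sr = cd (luminous flux; sr is dimensionless).
Combining: lx⁻¹·lm = (m²·cd⁻¹) · cd = m².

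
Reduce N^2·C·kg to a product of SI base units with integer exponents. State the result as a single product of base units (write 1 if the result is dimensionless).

kg³·m²·s⁻³·A

N = kg·m/s² = kg·m·s⁻² (force = mass × acceleration).
So N² = kg²·m²·s⁻⁴.
C = A·s = s·A (charge = current × time).
Combining: N²·C·kg = (kg²·m²·s⁻⁴) · (s·A) · kg = kg³·m²·s⁻³·A.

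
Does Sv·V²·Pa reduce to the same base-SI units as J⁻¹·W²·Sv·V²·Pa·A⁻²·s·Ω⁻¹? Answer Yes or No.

Left side:
  Sv = m²·s⁻².
  V = kg·m²·s⁻³·A⁻¹.
  So V² = kg²·m⁴·s⁻⁶·A⁻².
  Pa = kg·m⁻¹·s⁻².
  Combining: Sv·V²·Pa = (m²·s⁻²) · (kg²·m⁴·s⁻⁶·A⁻²) · (kg·m⁻¹·s⁻²) = kg³·m⁵·s⁻¹⁰·A⁻².
Right side:
  J = N·m (work = force × distance),
      = kg·m²·s⁻².
  So J⁻¹ = kg⁻¹·m⁻²·s².
  W = J/s (power = energy per time),
      = kg·m²·s⁻³.
  So W² = kg²·m⁴·s⁻⁶.
  Sv = J/kg (equivalent dose = energy per mass),
      = m²·s⁻².
  V = W/A (potential = power per current),
      = kg·m²·s⁻³·A⁻¹.
  So V² = kg²·m⁴·s⁻⁶·A⁻².
  Pa = N/m² (pressure = force per area),
      = kg·m⁻¹·s⁻².
  Ω = V/A (resistance = voltage per current),
      = kg·m²·s⁻³·A⁻².
  So Ω⁻¹ = kg⁻¹·m⁻²·s³·A².
  Combining: J⁻¹·W²·Sv·V²·Pa·A⁻²·s·Ω⁻¹ = (kg⁻¹·m⁻²·s²) · (kg²·m⁴·s⁻⁶) · (m²·s⁻²) · (kg²·m⁴·s⁻⁶·A⁻²) · (kg·m⁻¹·s⁻²) · A⁻² · s · (kg⁻¹·m⁻²·s³·A²) = kg³·m⁵·s⁻¹⁰·A⁻².
Both reduce to kg³·m⁵·s⁻¹⁰·A⁻².

Yes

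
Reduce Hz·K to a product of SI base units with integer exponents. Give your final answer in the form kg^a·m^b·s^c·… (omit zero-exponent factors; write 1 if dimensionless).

Hz = s⁻¹.
Combining: Hz·K = s⁻¹ · K = s⁻¹·K.

s⁻¹·K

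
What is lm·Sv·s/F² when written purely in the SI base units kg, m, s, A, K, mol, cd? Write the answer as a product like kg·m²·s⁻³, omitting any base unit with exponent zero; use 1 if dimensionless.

lm = cd.
Sv = m²·s⁻².
F = kg⁻¹·m⁻²·s⁴·A².
So F⁻² = kg²·m⁴·s⁻⁸·A⁻⁴.
Combining: lm·Sv·s·F⁻² = cd · (m²·s⁻²) · s · (kg²·m⁴·s⁻⁸·A⁻⁴) = kg²·m⁶·s⁻⁹·A⁻⁴·cd.

kg²·m⁶·s⁻⁹·A⁻⁴·cd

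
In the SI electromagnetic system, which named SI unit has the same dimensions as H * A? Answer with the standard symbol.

H = kg·m²·s⁻²·A⁻².
Combining: H·A = (kg·m²·s⁻²·A⁻²) · A = kg·m²·s⁻²·A⁻¹.
kg·m²·s⁻²·A⁻¹ is the base-SI form of the weber.

Wb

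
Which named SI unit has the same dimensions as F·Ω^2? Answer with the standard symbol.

F = C/V (capacitance = charge per voltage),
    = A·s/(kg·m²·s⁻³·A⁻¹) (substituting C and V),
    = kg⁻¹·m⁻²·s⁴·A².
Ω = V/A (resistance = voltage per current),
    = kg·m²·s⁻³·A⁻².
So Ω² = kg²·m⁴·s⁻⁶·A⁻⁴.
Combining: F·Ω² = (kg⁻¹·m⁻²·s⁴·A²) · (kg²·m⁴·s⁻⁶·A⁻⁴) = kg·m²·s⁻²·A⁻².
kg·m²·s⁻²·A⁻² is the base-SI form of the henry.

H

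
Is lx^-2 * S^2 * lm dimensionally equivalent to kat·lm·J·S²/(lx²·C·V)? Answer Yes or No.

Left side:
  lx = m⁻²·cd.
  So lx⁻² = m⁴·cd⁻².
  S = kg⁻¹·m⁻²·s³·A².
  So S² = kg⁻²·m⁻⁴·s⁶·A⁴.
  lm = cd.
  Combining: lx⁻²·S²·lm = (m⁴·cd⁻²) · (kg⁻²·m⁻⁴·s⁶·A⁴) · cd = kg⁻²·s⁶·A⁴·cd⁻¹.
Right side:
  kat = mol/s = s⁻¹·mol (catalytic activity).
  lx = lm/m² (illuminance = luminous flux per area),
      = m⁻²·cd.
  So lx⁻² = m⁴·cd⁻².
  lm = cd·sr = cd (luminous flux; sr is dimensionless).
  J = N·m (work = force × distance),
      = kg·m²·s⁻².
  C = A·s = s·A (charge = current × time).
  So C⁻¹ = s⁻¹·A⁻¹.
  S = 1/Ω (conductance is reciprocal resistance),
      = kg⁻¹·m⁻²·s³·A².
  So S² = kg⁻²·m⁻⁴·s⁶·A⁴.
  V = W/A (potential = power per current),
      = kg·m²·s⁻³·A⁻¹.
  So V⁻¹ = kg⁻¹·m⁻²·s³·A.
  Combining: kat·lx⁻²·lm·J·C⁻¹·S²·V⁻¹ = (s⁻¹·mol) · (m⁴·cd⁻²) · cd · (kg·m²·s⁻²) · (s⁻¹·A⁻¹) · (kg⁻²·m⁻⁴·s⁶·A⁴) · (kg⁻¹·m⁻²·s³·A) = kg⁻²·s⁵·A⁴·mol·cd⁻¹.
Left is kg⁻²·s⁶·A⁴·cd⁻¹; right is kg⁻²·s⁵·A⁴·mol·cd⁻¹ — different.

No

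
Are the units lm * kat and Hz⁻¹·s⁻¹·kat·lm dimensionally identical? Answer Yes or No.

Left side:
  lm = cd.
  kat = s⁻¹·mol.
  Combining: lm·kat = cd · (s⁻¹·mol) = s⁻¹·mol·cd.
Right side:
  Hz = s⁻¹.
  So Hz⁻¹ = s.
  kat = s⁻¹·mol.
  lm = cd.
  Combining: Hz⁻¹·s⁻¹·kat·lm = s · s⁻¹ · (s⁻¹·mol) · cd = s⁻¹·mol·cd.
Both reduce to s⁻¹·mol·cd.

Yes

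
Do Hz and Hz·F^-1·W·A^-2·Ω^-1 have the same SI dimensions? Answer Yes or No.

Left side:
  Hz = 1/s = s⁻¹ (frequency is cycles per second).
Right side:
  Hz = s⁻¹.
  F = kg⁻¹·m⁻²·s⁴·A².
  So F⁻¹ = kg·m²·s⁻⁴·A⁻².
  W = kg·m²·s⁻³.
  Ω = kg·m²·s⁻³·A⁻².
  So Ω⁻¹ = kg⁻¹·m⁻²·s³·A².
  Combining: Hz·F⁻¹·W·A⁻²·Ω⁻¹ = s⁻¹ · (kg·m²·s⁻⁴·A⁻²) · (kg·m²·s⁻³) · A⁻² · (kg⁻¹·m⁻²·s³·A²) = kg·m²·s⁻⁵·A⁻².
Left is s⁻¹; right is kg·m²·s⁻⁵·A⁻² — different.

No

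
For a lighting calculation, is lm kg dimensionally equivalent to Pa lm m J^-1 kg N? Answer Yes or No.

No

Left side:
  lm = cd.
  Combining: lm·kg = cd · kg = kg·cd.
Right side:
  Pa = N/m² (pressure = force per area),
      = kg·m⁻¹·s⁻².
  lm = cd·sr = cd (luminous flux; sr is dimensionless).
  J = N·m (work = force × distance),
      = kg·m²·s⁻².
  So J⁻¹ = kg⁻¹·m⁻²·s².
  N = kg·m/s² = kg·m·s⁻² (force = mass × acceleration).
  Combining: Pa·lm·m·J⁻¹·kg·N = (kg·m⁻¹·s⁻²) · cd · m · (kg⁻¹·m⁻²·s²) · kg · (kg·m·s⁻²) = kg²·m⁻¹·s⁻²·cd.
Left is kg·cd; right is kg²·m⁻¹·s⁻²·cd — different.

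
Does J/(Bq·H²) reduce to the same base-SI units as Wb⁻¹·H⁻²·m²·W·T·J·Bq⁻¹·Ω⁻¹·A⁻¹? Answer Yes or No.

Left side:
  J = N·m (work = force × distance),
      = kg·m²·s⁻².
  Bq = 1/s = s⁻¹ (activity is decays per second).
  So Bq⁻¹ = s.
  H = Wb/A (inductance = flux per current),
      = kg·m²·s⁻²·A⁻².
  So H⁻² = kg⁻²·m⁻⁴·s⁴·A⁴.
  Combining: J·Bq⁻¹·H⁻² = (kg·m²·s⁻²) · s · (kg⁻²·m⁻⁴·s⁴·A⁴) = kg⁻¹·m⁻²·s³·A⁴.
Right side:
  Wb = kg·m²·s⁻²·A⁻¹.
  So Wb⁻¹ = kg⁻¹·m⁻²·s²·A.
  H = kg·m²·s⁻²·A⁻².
  So H⁻² = kg⁻²·m⁻⁴·s⁴·A⁴.
  W = kg·m²·s⁻³.
  T = kg·s⁻²·A⁻¹.
  J = kg·m²·s⁻².
  Bq = s⁻¹.
  So Bq⁻¹ = s.
  Ω = kg·m²·s⁻³·A⁻².
  So Ω⁻¹ = kg⁻¹·m⁻²·s³·A².
  Combining: Wb⁻¹·H⁻²·m²·W·T·J·Bq⁻¹·Ω⁻¹·A⁻¹ = (kg⁻¹·m⁻²·s²·A) · (kg⁻²·m⁻⁴·s⁴·A⁴) · m² · (kg·m²·s⁻³) · (kg·s⁻²·A⁻¹) · (kg·m²·s⁻²) · s · (kg⁻¹·m⁻²·s³·A²) · A⁻¹ = kg⁻¹·m⁻²·s³·A⁵.
Left is kg⁻¹·m⁻²·s³·A⁴; right is kg⁻¹·m⁻²·s³·A⁵ — different.

No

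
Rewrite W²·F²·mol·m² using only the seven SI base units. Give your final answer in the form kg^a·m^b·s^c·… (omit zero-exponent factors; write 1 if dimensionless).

m²·s²·A⁴·mol

W = J/s (power = energy per time),
    = kg·m²·s⁻³.
So W² = kg²·m⁴·s⁻⁶.
F = C/V (capacitance = charge per voltage),
    = A·s/(kg·m²·s⁻³·A⁻¹) (substituting C and V),
    = kg⁻¹·m⁻²·s⁴·A².
So F² = kg⁻²·m⁻⁴·s⁸·A⁴.
Combining: W²·F²·mol·m² = (kg²·m⁴·s⁻⁶) · (kg⁻²·m⁻⁴·s⁸·A⁴) · mol · m² = m²·s²·A⁴·mol.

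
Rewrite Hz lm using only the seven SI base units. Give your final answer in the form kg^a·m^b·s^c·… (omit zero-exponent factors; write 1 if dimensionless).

s⁻¹·cd

Hz = 1/s = s⁻¹ (frequency is cycles per second).
lm = cd·sr = cd (luminous flux; sr is dimensionless).
Combining: Hz·lm = s⁻¹ · cd = s⁻¹·cd.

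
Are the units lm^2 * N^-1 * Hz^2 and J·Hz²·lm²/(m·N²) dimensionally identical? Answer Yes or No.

Left side:
  lm = cd.
  So lm² = cd².
  N = kg·m·s⁻².
  So N⁻¹ = kg⁻¹·m⁻¹·s².
  Hz = s⁻¹.
  So Hz² = s⁻².
  Combining: lm²·N⁻¹·Hz² = cd² · (kg⁻¹·m⁻¹·s²) · s⁻² = kg⁻¹·m⁻¹·cd².
Right side:
  J = kg·m²·s⁻².
  Hz = s⁻¹.
  So Hz² = s⁻².
  N = kg·m·s⁻².
  So N⁻² = kg⁻²·m⁻²·s⁴.
  lm = cd.
  So lm² = cd².
  Combining: J·m⁻¹·Hz²·N⁻²·lm² = (kg·m²·s⁻²) · m⁻¹ · s⁻² · (kg⁻²·m⁻²·s⁴) · cd² = kg⁻¹·m⁻¹·cd².
Both reduce to kg⁻¹·m⁻¹·cd².

Yes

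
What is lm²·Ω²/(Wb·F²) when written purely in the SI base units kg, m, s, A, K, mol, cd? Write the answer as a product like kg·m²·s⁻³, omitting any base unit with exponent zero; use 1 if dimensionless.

kg³·m⁶·s⁻¹²·A⁻⁷·cd²

Wb = kg·m²·s⁻²·A⁻¹.
So Wb⁻¹ = kg⁻¹·m⁻²·s²·A.
lm = cd.
So lm² = cd².
F = kg⁻¹·m⁻²·s⁴·A².
So F⁻² = kg²·m⁴·s⁻⁸·A⁻⁴.
Ω = kg·m²·s⁻³·A⁻².
So Ω² = kg²·m⁴·s⁻⁶·A⁻⁴.
Combining: Wb⁻¹·lm²·F⁻²·Ω² = (kg⁻¹·m⁻²·s²·A) · cd² · (kg²·m⁴·s⁻⁸·A⁻⁴) · (kg²·m⁴·s⁻⁶·A⁻⁴) = kg³·m⁶·s⁻¹²·A⁻⁷·cd².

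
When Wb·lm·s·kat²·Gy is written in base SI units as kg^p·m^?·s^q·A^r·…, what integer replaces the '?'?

4

Wb = V·s (flux: a volt is a weber per second),
    = kg·m²·s⁻²·A⁻¹.
lm = cd·sr = cd (luminous flux; sr is dimensionless).
kat = mol/s = s⁻¹·mol (catalytic activity).
So kat² = s⁻²·mol².
Gy = J/kg (absorbed dose = energy per mass),
    = m²·s⁻².
Combining: Wb·lm·s·kat²·Gy = (kg·m²·s⁻²·A⁻¹) · cd · s · (s⁻²·mol²) · (m²·s⁻²) = kg·m⁴·s⁻⁵·A⁻¹·mol²·cd.
The exponent of m is 4.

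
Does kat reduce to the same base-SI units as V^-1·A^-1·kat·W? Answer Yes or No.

Left side:
  kat = mol/s = s⁻¹·mol (catalytic activity).
Right side:
  V = W/A (potential = power per current),
      = kg·m²·s⁻³·A⁻¹.
  So V⁻¹ = kg⁻¹·m⁻²·s³·A.
  kat = mol/s = s⁻¹·mol (catalytic activity).
  W = J/s (power = energy per time),
      = kg·m²·s⁻³.
  Combining: V⁻¹·A⁻¹·kat·W = (kg⁻¹·m⁻²·s³·A) · A⁻¹ · (s⁻¹·mol) · (kg·m²·s⁻³) = s⁻¹·mol.
Both reduce to s⁻¹·mol.

Yes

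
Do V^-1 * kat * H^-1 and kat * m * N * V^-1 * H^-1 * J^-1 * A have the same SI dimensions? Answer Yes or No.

No

Left side:
  V = W/A (potential = power per current),
      = kg·m²·s⁻³·A⁻¹.
  So V⁻¹ = kg⁻¹·m⁻²·s³·A.
  kat = mol/s = s⁻¹·mol (catalytic activity).
  H = Wb/A (inductance = flux per current),
      = kg·m²·s⁻²·A⁻².
  So H⁻¹ = kg⁻¹·m⁻²·s²·A².
  Combining: V⁻¹·kat·H⁻¹ = (kg⁻¹·m⁻²·s³·A) · (s⁻¹·mol) · (kg⁻¹·m⁻²·s²·A²) = kg⁻²·m⁻⁴·s⁴·A³·mol.
Right side:
  kat = s⁻¹·mol.
  N = kg·m·s⁻².
  V = kg·m²·s⁻³·A⁻¹.
  So V⁻¹ = kg⁻¹·m⁻²·s³·A.
  H = kg·m²·s⁻²·A⁻².
  So H⁻¹ = kg⁻¹·m⁻²·s²·A².
  J = kg·m²·s⁻².
  So J⁻¹ = kg⁻¹·m⁻²·s².
  Combining: kat·m·N·V⁻¹·H⁻¹·J⁻¹·A = (s⁻¹·mol) · m · (kg·m·s⁻²) · (kg⁻¹·m⁻²·s³·A) · (kg⁻¹·m⁻²·s²·A²) · (kg⁻¹·m⁻²·s²) · A = kg⁻²·m⁻⁴·s⁴·A⁴·mol.
Left is kg⁻²·m⁻⁴·s⁴·A³·mol; right is kg⁻²·m⁻⁴·s⁴·A⁴·mol — different.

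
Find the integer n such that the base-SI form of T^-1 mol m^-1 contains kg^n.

-1

T = Wb/m² (flux density = flux per area),
    = kg·s⁻²·A⁻¹.
So T⁻¹ = kg⁻¹·s²·A.
Combining: T⁻¹·mol·m⁻¹ = (kg⁻¹·s²·A) · mol · m⁻¹ = kg⁻¹·m⁻¹·s²·A·mol.
The exponent of kg is -1.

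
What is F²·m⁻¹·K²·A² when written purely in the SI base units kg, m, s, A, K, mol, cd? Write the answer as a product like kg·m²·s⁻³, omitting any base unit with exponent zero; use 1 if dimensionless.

F = kg⁻¹·m⁻²·s⁴·A².
So F² = kg⁻²·m⁻⁴·s⁸·A⁴.
Combining: F²·m⁻¹·K²·A² = (kg⁻²·m⁻⁴·s⁸·A⁴) · m⁻¹ · K² · A² = kg⁻²·m⁻⁵·s⁸·A⁶·K².

kg⁻²·m⁻⁵·s⁸·A⁶·K²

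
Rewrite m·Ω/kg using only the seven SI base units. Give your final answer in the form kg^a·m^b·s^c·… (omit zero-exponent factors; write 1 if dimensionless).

Ω = V/A (resistance = voltage per current),
    = kg·m²·s⁻³·A⁻².
Combining: kg⁻¹·m·Ω = kg⁻¹ · m · (kg·m²·s⁻³·A⁻²) = m³·s⁻³·A⁻².

m³·s⁻³·A⁻²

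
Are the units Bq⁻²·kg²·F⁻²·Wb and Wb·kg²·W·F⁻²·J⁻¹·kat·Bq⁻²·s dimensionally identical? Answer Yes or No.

Left side:
  Bq = s⁻¹.
  So Bq⁻² = s².
  F = kg⁻¹·m⁻²·s⁴·A².
  So F⁻² = kg²·m⁴·s⁻⁸·A⁻⁴.
  Wb = kg·m²·s⁻²·A⁻¹.
  Combining: Bq⁻²·kg²·F⁻²·Wb = s² · kg² · (kg²·m⁴·s⁻⁸·A⁻⁴) · (kg·m²·s⁻²·A⁻¹) = kg⁵·m⁶·s⁻⁸·A⁻⁵.
Right side:
  Wb = V·s (flux: a volt is a weber per second),
      = kg·m²·s⁻²·A⁻¹.
  W = J/s (power = energy per time),
      = kg·m²·s⁻³.
  F = C/V (capacitance = charge per voltage),
      = A·s/(kg·m²·s⁻³·A⁻¹) (substituting C and V),
      = kg⁻¹·m⁻²·s⁴·A².
  So F⁻² = kg²·m⁴·s⁻⁸·A⁻⁴.
  J = N·m (work = force × distance),
      = kg·m²·s⁻².
  So J⁻¹ = kg⁻¹·m⁻²·s².
  kat = mol/s = s⁻¹·mol (catalytic activity).
  Bq = 1/s = s⁻¹ (activity is decays per second).
  So Bq⁻² = s².
  Combining: Wb·kg²·W·F⁻²·J⁻¹·kat·Bq⁻²·s = (kg·m²·s⁻²·A⁻¹) · kg² · (kg·m²·s⁻³) · (kg²·m⁴·s⁻⁸·A⁻⁴) · (kg⁻¹·m⁻²·s²) · (s⁻¹·mol) · s² · s = kg⁵·m⁶·s⁻⁹·A⁻⁵·mol.
Left is kg⁵·m⁶·s⁻⁸·A⁻⁵; right is kg⁵·m⁶·s⁻⁹·A⁻⁵·mol — different.

No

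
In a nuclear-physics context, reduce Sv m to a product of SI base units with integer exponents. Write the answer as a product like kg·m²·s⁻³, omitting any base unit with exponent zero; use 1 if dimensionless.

Sv = m²·s⁻².
Combining: Sv·m = (m²·s⁻²) · m = m³·s⁻².

m³·s⁻²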